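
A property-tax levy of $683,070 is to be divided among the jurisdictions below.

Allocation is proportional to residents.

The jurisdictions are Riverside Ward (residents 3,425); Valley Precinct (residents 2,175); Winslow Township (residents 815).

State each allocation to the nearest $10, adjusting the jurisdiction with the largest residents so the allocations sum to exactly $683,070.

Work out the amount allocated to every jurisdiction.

Riverside Ward: $364,700 · Valley Precinct: $231,590 · Winslow Township: $86,780

Residents total: 3,425 + 2,175 + 815 = 6,415.
Unrounded shares: Riverside Ward 364,694.43; Valley Precinct 231,594.27; Winslow Township 86,781.30.
Rounded to nearest $10: Riverside Ward $364,690; Valley Precinct $231,590; Winslow Township $86,780. Sum = $683,060.
Difference $683,070 − $683,060 = +$10 applied to largest residents (Riverside Ward): Riverside Ward becomes $364,700.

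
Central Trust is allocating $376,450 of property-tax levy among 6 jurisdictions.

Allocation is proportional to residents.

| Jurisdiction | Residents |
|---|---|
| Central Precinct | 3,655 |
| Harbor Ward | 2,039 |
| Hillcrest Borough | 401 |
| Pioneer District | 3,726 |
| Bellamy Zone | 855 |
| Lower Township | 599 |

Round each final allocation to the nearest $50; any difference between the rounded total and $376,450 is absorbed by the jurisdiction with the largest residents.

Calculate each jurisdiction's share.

Central Precinct: $122,050; Harbor Ward: $68,100; Hillcrest Borough: $13,400; Pioneer District: $124,350; Bellamy Zone: $28,550; Lower Township: $20,000

Combined residents = 11,275.
Raw shares: Central Precinct 3,655/11,275 × $376,450 = 122,033.24; Harbor Ward 2,039/11,275 × $376,450 = 68,078.19; Hillcrest Borough 401/11,275 × $376,450 = 13,388.60; Pioneer District 3,726/11,275 × $376,450 = 124,403.79; Bellamy Zone 855/11,275 × $376,450 = 28,546.76; Lower Township 599/11,275 × $376,450 = 19,999.43.
At nearest $50: Central Precinct $122,050; Harbor Ward $68,100; Hillcrest Borough $13,400; Pioneer District $124,400; Bellamy Zone $28,550; Lower Township $20,000. Sum = $376,500.
Difference $376,450 − $376,500 = −$50 applied to largest residents (Pioneer District): Pioneer District becomes $124,350.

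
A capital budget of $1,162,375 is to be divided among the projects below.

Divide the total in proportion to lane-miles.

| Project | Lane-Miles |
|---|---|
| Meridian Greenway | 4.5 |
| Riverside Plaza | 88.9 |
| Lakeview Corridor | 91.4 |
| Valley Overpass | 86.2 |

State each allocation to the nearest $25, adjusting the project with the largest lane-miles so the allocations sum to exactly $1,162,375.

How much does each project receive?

Meridian Greenway: $19,300 | Riverside Plaza: $381,300 | Lakeview Corridor: $392,050 | Valley Overpass: $369,725

Sum of lane-miles: 271.
Pro-rata amounts: Meridian Greenway 4.5/271 × $1,162,375 = 19,301.43; Riverside Plaza 88.9/271 × $1,162,375 = 381,310.47; Lakeview Corridor 91.4/271 × $1,162,375 = 392,033.49; Valley Overpass 86.2/271 × $1,162,375 = 369,729.61.
At nearest $25: Meridian Greenway $19,300; Riverside Plaza $381,300; Lakeview Corridor $392,025; Valley Overpass $369,725. Sum = $1,162,350.
Difference $1,162,375 − $1,162,350 = +$25 applied to largest lane-miles (Lakeview Corridor): Lakeview Corridor becomes $392,050.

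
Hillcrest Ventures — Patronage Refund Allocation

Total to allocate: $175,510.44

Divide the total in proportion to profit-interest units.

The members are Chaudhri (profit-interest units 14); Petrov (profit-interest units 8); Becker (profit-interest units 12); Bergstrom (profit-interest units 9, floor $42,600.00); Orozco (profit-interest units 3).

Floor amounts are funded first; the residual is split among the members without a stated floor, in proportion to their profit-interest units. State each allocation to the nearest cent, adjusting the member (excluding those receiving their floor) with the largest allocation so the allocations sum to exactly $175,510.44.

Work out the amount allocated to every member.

Chaudhri: $50,290.44; Petrov: $28,737.39; Becker: $43,106.09; Bergstrom: $42,600.00; Orozco: $10,776.52

Minimums first: Bergstrom $42,600.00. Remaining pool $132,910.44.
Remaining pool split over remaining profit-interest units 37: Chaudhri 50,290.4368 → $50,290.44; Petrov 28,737.3924 → $28,737.39; Becker 43,106.0886 → $43,106.09; Orozco 10,776.5222 → $10,776.52.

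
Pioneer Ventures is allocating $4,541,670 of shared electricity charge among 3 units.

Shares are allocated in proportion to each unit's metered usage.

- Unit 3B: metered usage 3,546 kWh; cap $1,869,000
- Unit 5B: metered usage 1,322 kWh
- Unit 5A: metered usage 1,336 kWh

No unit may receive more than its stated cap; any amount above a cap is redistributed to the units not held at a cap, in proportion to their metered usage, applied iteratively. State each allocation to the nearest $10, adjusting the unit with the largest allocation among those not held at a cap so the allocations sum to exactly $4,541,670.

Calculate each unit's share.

Metered usage total: 6,204.
Unconstrained shares: Unit 3B 2,595,867.48; Unit 5B 967,776.88; Unit 5A 978,025.65.
Cap binds for Unit 3B ($1,869,000); remaining pool $2,672,670 reallocated over remaining metered usage 2,658.
Redistributed shares: Unit 5B 1,329,296.37 → $1,329,300; Unit 5A 1,343,373.63 → $1,343,370.

Unit 3B: $1,869,000 | Unit 5B: $1,329,300 | Unit 5A: $1,343,370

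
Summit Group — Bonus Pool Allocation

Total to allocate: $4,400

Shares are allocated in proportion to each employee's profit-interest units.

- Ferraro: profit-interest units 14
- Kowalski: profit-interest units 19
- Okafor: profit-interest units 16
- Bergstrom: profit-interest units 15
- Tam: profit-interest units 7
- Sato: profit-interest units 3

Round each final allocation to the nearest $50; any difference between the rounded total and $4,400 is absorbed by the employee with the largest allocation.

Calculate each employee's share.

Sum of profit-interest units: 74.
Proportional shares: Ferraro 14/74 × $4,400 = 832.43; Kowalski 19/74 × $4,400 = 1,129.73; Okafor 16/74 × $4,400 = 951.35; Bergstrom 15/74 × $4,400 = 891.89; Tam 7/74 × $4,400 = 416.22; Sato 3/74 × $4,400 = 178.38.
Rounded to nearest $50: Ferraro $850; Kowalski $1,150; Okafor $950; Bergstrom $900; Tam $400; Sato $200. Sum = $4,450.
Difference $4,400 − $4,450 = −$50 applied to largest allocation (Kowalski): Kowalski becomes $1,100.

Ferraro: $850 · Kowalski: $1,100 · Okafor: $950 · Bergstrom: $900 · Tam: $400 · Sato: $200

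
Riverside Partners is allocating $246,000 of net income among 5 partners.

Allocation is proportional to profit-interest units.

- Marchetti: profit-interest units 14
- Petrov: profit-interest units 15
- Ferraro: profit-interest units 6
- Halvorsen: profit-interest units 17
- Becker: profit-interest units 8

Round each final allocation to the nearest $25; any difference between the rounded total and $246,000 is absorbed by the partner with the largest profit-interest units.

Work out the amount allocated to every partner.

Marchetti: $57,400 | Petrov: $61,500 | Ferraro: $24,600 | Halvorsen: $69,700 | Becker: $32,800

Total profit-interest units = 14 + 15 + 6 + 17 + 8 = 60.
Raw shares: Marchetti 57,400.00; Petrov 61,500.00; Ferraro 24,600.00; Halvorsen 69,700.00; Becker 32,800.00.
Rounded to nearest $25: Marchetti $57,400; Petrov $61,500; Ferraro $24,600; Halvorsen $69,700; Becker $32,800. Sum = $246,000.
Rounded total matches; no reconciliation needed.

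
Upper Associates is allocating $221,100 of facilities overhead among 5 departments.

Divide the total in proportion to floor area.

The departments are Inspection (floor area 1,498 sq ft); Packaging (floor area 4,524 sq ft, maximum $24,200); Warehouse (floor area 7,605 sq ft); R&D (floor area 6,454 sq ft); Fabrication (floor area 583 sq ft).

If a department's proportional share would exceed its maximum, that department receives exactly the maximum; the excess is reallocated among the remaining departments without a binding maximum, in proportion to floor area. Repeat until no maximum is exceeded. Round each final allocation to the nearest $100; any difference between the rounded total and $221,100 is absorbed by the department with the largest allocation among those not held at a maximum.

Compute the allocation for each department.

Total floor area = 20,664.
Unconstrained shares: Inspection 16,028.25; Packaging 48,405.75; Warehouse 81,371.73; R&D 69,056.30; Fabrication 6,237.96.
Capped: Packaging ($24,200); residual $196,900 reallocated over remaining floor area 16,140.
Shares after redistribution: Inspection 18,274.86 → $18,300; Warehouse 92,777.23 → $92,800; R&D 78,735.60 → $78,700; Fabrication 7,112.31 → $7,100.

Inspection: $18,300; Packaging: $24,200; Warehouse: $92,800; R&D: $78,700; Fabrication: $7,100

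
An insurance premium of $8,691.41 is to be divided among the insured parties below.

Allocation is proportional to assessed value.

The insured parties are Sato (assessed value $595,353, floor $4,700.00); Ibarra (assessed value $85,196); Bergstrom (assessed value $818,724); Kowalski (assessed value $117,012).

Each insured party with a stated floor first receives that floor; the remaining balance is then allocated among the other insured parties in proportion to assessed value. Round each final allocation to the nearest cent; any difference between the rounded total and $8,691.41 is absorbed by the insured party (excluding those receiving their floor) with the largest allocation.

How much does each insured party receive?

Fund the minimums — Sato $4,700.00. Remaining pool $3,991.41.
Remaining pool split over remaining assessed value 1,020,932: Ibarra 333.0801 → $333.08; Bergstrom 3,200.8627 → $3,200.86; Kowalski 457.4672 → $457.47.

Sato: $4,700.00; Ibarra: $333.08; Bergstrom: $3,200.86; Kowalski: $457.47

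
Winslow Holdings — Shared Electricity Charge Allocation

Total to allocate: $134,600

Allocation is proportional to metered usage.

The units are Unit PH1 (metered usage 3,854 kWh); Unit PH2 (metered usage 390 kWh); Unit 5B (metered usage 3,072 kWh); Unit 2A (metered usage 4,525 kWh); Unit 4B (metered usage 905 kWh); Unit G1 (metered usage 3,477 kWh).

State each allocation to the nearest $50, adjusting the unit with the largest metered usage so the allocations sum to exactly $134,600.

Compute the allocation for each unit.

Sum of metered usage: 3,854 + 390 + 3,072 + 4,525 + 905 + 3,477 = 16,223.
Proportional shares: Unit PH1 31,976.11; Unit PH2 3,235.78; Unit 5B 25,487.96; Unit 2A 37,543.30; Unit 4B 7,508.66; Unit G1 28,848.19.
After rounding ($50): Unit PH1 $32,000; Unit PH2 $3,250; Unit 5B $25,500; Unit 2A $37,550; Unit 4B $7,500; Unit G1 $28,850. Sum = $134,650.
Difference $134,600 − $134,650 = −$50 applied to largest metered usage (Unit 2A): Unit 2A becomes $37,500.

Unit PH1: $32,000; Unit PH2: $3,250; Unit 5B: $25,500; Unit 2A: $37,500; Unit 4B: $7,500; Unit G1: $28,850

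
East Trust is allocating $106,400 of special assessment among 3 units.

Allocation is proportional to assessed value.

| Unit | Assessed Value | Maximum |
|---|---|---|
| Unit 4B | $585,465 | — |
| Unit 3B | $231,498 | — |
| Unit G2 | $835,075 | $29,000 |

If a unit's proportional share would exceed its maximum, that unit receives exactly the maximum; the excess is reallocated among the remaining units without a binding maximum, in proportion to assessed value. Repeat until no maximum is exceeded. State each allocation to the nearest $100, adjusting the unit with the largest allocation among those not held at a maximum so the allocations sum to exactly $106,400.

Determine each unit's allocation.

Unit 4B: $55,500 | Unit 3B: $21,900 | Unit G2: $29,000

Assessed value total: 1,652,038.
Proportional shares (ignoring caps): Unit 4B 37,707.05; Unit 3B 14,909.70; Unit G2 53,783.25.
Cap binds for Unit G2 ($29,000); remaining pool $77,400 reallocated over remaining assessed value 816,963.
Shares after redistribution: Unit 4B 55,467.62 → $55,500; Unit 3B 21,932.38 → $21,900.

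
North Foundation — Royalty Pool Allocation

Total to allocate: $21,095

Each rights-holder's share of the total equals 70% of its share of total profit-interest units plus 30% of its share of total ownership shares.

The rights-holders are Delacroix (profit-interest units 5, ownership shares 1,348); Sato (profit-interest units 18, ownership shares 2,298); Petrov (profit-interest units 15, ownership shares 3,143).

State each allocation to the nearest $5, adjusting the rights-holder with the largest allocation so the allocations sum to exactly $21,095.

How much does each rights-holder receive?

Totals — profit-interest units 38, ownership shares 6,789.
Blended shares (70% profit-interest units + 30% ownership shares): Delacroix 0.1517; Sato 0.4331; Petrov 0.4152.
Raw shares: Delacroix 3,199.53; Sato 9,136.78; Petrov 8,758.69.
Rounded to nearest $5: Delacroix $3,200; Sato $9,135; Petrov $8,760. Sum = $21,095.
Rounded total matches; no reconciliation needed.

Delacroix: $3,200 | Sato: $9,135 | Petrov: $8,760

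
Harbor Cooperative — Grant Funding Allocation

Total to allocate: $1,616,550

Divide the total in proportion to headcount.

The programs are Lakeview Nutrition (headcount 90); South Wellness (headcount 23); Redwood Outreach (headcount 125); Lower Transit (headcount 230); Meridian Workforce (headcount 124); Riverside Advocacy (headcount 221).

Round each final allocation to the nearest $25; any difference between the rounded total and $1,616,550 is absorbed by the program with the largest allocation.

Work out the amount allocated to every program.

Sum of headcount: 813.
Proportional shares: Lakeview Nutrition 90/813 × $1,616,550 = 178,953.87; South Wellness 23/813 × $1,616,550 = 45,732.66; Redwood Outreach 125/813 × $1,616,550 = 248,547.05; Lower Transit 230/813 × $1,616,550 = 457,326.57; Meridian Workforce 124/813 × $1,616,550 = 246,558.67; Riverside Advocacy 221/813 × $1,616,550 = 439,431.18.
At nearest $25: Lakeview Nutrition $178,950; South Wellness $45,725; Redwood Outreach $248,550; Lower Transit $457,325; Meridian Workforce $246,550; Riverside Advocacy $439,425. Sum = $1,616,525.
Difference $1,616,550 − $1,616,525 = +$25 applied to largest allocation (Lower Transit): Lower Transit becomes $457,350.

Lakeview Nutrition: $178,950 | South Wellness: $45,725 | Redwood Outreach: $248,550 | Lower Transit: $457,350 | Meridian Workforce: $246,550 | Riverside Advocacy: $439,425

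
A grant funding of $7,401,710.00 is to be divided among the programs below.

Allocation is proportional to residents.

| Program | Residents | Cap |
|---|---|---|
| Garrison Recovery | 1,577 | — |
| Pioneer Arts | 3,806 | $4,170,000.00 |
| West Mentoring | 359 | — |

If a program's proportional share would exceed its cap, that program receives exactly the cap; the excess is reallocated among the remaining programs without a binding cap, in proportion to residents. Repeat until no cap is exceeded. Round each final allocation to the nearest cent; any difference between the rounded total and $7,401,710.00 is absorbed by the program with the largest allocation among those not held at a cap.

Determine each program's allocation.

Sum of residents: 5,742.
Unconstrained shares: Garrison Recovery 2,032,827.7029; Pioneer Arts 4,906,114.2912; West Mentoring 462,768.0059.
Capped: Pioneer Arts ($4,170,000.00); remaining pool $3,231,710.00 reallocated over remaining residents 1,936.
Shares after redistribution: Garrison Recovery 2,632,441.4618 → $2,632,441.46; West Mentoring 599,268.5382 → $599,268.54.

Garrison Recovery: $2,632,441.46; Pioneer Arts: $4,170,000.00; West Mentoring: $599,268.54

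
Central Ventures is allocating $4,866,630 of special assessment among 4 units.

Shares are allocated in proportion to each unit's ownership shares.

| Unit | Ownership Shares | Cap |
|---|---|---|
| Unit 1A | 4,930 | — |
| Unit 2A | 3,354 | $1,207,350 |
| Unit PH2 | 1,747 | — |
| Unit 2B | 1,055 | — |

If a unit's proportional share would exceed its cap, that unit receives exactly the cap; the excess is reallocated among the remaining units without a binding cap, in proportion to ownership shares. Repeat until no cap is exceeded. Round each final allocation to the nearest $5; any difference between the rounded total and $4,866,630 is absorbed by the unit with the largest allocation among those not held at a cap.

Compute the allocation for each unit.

Sum of ownership shares: 11,086.
Unconstrained shares: Unit 1A 2,164,214.86; Unit 2A 1,472,368.48; Unit PH2 766,913.46; Unit 2B 463,133.20.
Held at cap: Unit 2A ($1,207,350); balance $3,659,280 reallocated over remaining ownership shares 7,732.
Redistributed shares: Unit 1A 2,333,193.27 → $2,333,195; Unit PH2 826,792.83 → $826,795; Unit 2B 499,293.90 → $499,295.
Rounding difference −$5 applied to Unit 1A → $2,333,190.

Unit 1A: $2,333,190 · Unit 2A: $1,207,350 · Unit PH2: $826,795 · Unit 2B: $499,295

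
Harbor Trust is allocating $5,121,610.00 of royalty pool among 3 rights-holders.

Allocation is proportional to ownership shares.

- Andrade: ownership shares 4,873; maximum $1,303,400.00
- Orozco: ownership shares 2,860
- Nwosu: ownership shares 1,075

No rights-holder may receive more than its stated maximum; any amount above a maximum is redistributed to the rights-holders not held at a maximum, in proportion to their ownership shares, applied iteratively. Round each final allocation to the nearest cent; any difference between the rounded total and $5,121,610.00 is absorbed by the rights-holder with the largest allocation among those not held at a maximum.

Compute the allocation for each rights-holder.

Total ownership shares = 8,808.
Pro-rata shares before constraints: Andrade 2,833,515.6142; Orozco 1,663,011.4214; Nwosu 625,082.9644.
Capped: Andrade ($1,303,400.00); remaining pool $3,818,210.00 reallocated over remaining ownership shares 3,935.
Shares after redistribution: Orozco 2,775,115.7814 → $2,775,115.78; Nwosu 1,043,094.2186 → $1,043,094.22.

Andrade: $1,303,400.00 · Orozco: $2,775,115.78 · Nwosu: $1,043,094.22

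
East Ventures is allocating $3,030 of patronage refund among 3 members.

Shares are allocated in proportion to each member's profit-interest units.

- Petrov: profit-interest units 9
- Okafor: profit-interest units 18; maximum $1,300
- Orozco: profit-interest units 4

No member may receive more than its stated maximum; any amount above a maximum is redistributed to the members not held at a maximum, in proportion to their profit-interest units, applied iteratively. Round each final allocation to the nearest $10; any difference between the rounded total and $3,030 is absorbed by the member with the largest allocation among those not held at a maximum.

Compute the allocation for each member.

Petrov: $1,200 · Okafor: $1,300 · Orozco: $530

Combined profit-interest units = 31.
Pro-rata shares before constraints: Petrov 879.68; Okafor 1,759.35; Orozco 390.97.
Capped: Okafor ($1,300); balance $1,730 reallocated over remaining profit-interest units 13.
Shares after redistribution: Petrov 1,197.69 → $1,200; Orozco 532.31 → $530.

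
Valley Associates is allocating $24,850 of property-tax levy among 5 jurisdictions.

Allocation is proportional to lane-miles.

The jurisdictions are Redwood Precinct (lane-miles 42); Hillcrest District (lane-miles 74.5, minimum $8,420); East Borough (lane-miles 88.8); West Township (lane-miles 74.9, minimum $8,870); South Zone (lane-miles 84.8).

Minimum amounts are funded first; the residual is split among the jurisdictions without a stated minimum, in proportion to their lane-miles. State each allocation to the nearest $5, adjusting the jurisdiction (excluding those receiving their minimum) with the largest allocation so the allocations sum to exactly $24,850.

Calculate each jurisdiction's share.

Redwood Precinct: $1,475; Hillcrest District: $8,420; East Borough: $3,110; West Township: $8,870; South Zone: $2,975

Guaranteed amounts: Hillcrest District $8,420; West Township $8,870. Residual $7,560.
Residual split over remaining lane-miles 215.6: Redwood Precinct 1,472.73 → $1,475; East Borough 3,113.77 → $3,115; South Zone 2,973.51 → $2,975.
Rounding difference −$5 applied to East Borough → $3,110.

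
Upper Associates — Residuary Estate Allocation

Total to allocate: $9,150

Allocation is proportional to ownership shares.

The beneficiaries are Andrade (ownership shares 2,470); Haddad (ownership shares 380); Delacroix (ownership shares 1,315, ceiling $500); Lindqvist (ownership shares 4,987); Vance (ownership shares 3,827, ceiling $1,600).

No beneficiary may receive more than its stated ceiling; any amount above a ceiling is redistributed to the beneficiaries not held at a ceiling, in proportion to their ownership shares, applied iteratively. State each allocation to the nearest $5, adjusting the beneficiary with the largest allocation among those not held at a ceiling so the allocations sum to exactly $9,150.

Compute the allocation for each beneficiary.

Sum of ownership shares: 12,979.
Pro-rata shares before constraints: Andrade 1,741.31; Haddad 267.89; Delacroix 927.06; Lindqvist 3,515.76; Vance 2,697.98.
Cap binds for Delacroix ($500), Vance ($1,600); balance $7,050 reallocated over remaining ownership shares 7,837.
Shares after redistribution: Andrade 2,221.96 → $2,220; Haddad 341.84 → $340; Lindqvist 4,486.20 → $4,485.
Rounding difference +$5 applied to Lindqvist → $4,490.

Andrade: $2,220 · Haddad: $340 · Delacroix: $500 · Lindqvist: $4,490 · Vance: $1,600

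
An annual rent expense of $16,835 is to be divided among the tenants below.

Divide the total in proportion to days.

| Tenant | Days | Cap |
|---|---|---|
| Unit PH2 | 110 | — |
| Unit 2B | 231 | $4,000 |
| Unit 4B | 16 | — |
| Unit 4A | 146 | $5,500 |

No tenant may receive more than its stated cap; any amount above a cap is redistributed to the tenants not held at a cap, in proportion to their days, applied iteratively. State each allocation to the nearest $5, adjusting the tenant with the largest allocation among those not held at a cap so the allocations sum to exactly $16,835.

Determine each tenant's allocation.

Total days = 503.
Proportional shares (ignoring caps): Unit PH2 3,681.61; Unit 2B 7,731.38; Unit 4B 535.51; Unit 4A 4,886.50.
Capped: Unit 2B ($4,000); residual $12,835 reallocated over remaining days 272.
Capped: Unit 4A ($5,500); residual $7,335 reallocated over remaining days 126.
Shares after redistribution: Unit PH2 6,403.57 → $6,405; Unit 4B 931.43 → $930.

Unit PH2: $6,405 · Unit 2B: $4,000 · Unit 4B: $930 · Unit 4A: $5,500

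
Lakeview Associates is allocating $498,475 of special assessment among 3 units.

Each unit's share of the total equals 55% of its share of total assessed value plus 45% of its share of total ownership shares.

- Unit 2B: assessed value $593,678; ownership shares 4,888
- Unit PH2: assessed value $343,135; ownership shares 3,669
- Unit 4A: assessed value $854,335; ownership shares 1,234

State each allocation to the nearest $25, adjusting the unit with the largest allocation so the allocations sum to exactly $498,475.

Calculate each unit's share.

Unit 2B: $202,850 | Unit PH2: $136,575 | Unit 4A: $159,050

Assessed value total 1,791,148; ownership shares total 9,791.
Composite weights (55% assessed value + 45% ownership shares): Unit 2B 0.4070; Unit PH2 0.2740; Unit 4A 0.3191.
Raw shares: Unit 2B 202,856.10; Unit PH2 136,579.32; Unit 4A 159,039.58.
After rounding ($25): Unit 2B $202,850; Unit PH2 $136,575; Unit 4A $159,050. Sum = $498,475.
Sum already equals the total — no adjustment.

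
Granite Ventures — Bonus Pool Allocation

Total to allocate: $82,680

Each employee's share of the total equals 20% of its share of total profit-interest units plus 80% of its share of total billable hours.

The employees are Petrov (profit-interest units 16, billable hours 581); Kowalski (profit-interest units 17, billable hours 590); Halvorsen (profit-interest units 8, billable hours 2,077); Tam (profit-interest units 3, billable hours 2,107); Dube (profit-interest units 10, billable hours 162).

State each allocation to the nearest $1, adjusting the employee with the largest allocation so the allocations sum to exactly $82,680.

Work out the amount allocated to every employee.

Petrov: $11,865 · Kowalski: $12,279 · Halvorsen: $27,352 · Tam: $26,180 · Dube: $5,004

Totals — profit-interest units 54, billable hours 5,517.
Blended shares (20% profit-interest units + 80% billable hours): Petrov 0.1435; Kowalski 0.1485; Halvorsen 0.3308; Tam 0.3166; Dube 0.0605.
Proportional shares: Petrov 11,865.24; Kowalski 12,279.36; Halvorsen 27,351.19; Tam 26,179.75; Dube 5,004.46.
After rounding ($1): Petrov $11,865; Kowalski $12,279; Halvorsen $27,351; Tam $26,180; Dube $5,004. Sum = $82,679.
Difference $82,680 − $82,679 = +$1 applied to largest allocation (Halvorsen): Halvorsen becomes $27,352.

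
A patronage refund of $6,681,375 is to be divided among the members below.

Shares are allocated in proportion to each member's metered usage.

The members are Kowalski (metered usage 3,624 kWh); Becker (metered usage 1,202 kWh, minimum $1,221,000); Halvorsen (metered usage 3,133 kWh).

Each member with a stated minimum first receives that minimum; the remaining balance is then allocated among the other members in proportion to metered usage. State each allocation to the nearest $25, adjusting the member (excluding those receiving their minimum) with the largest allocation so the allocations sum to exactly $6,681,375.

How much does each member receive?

Kowalski: $2,928,575 | Becker: $1,221,000 | Halvorsen: $2,531,800

Guaranteed amounts: Becker $1,221,000. Residual $5,460,375.
Residual split over remaining metered usage 6,757: Kowalski 2,928,577.62 → $2,928,575; Halvorsen 2,531,797.38 → $2,531,800.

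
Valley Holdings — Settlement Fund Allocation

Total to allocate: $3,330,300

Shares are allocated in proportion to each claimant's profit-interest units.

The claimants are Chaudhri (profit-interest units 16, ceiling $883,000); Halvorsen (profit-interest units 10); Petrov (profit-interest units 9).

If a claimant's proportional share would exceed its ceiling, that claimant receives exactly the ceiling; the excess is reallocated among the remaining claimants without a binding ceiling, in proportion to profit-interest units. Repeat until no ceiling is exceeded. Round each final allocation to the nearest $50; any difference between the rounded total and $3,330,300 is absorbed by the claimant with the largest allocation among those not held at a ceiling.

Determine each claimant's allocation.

Sum of profit-interest units: 35.
Pro-rata shares before constraints: Chaudhri 1,522,422.86; Halvorsen 951,514.29; Petrov 856,362.86.
Capped: Chaudhri ($883,000); residual $2,447,300 reallocated over remaining profit-interest units 19.
Remaining shares: Halvorsen 1,288,052.63 → $1,288,050; Petrov 1,159,247.37 → $1,159,250.

Chaudhri: $883,000; Halvorsen: $1,288,050; Petrov: $1,159,250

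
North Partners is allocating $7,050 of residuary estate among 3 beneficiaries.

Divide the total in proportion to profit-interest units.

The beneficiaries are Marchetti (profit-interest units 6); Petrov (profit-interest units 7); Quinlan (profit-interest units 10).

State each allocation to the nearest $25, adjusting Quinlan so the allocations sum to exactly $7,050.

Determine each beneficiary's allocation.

Marchetti: $1,850; Petrov: $2,150; Quinlan: $3,050

Combined profit-interest units = 23.
Unrounded shares: Marchetti 6/23 × $7,050 = 1,839.13; Petrov 7/23 × $7,050 = 2,145.65; Quinlan 10/23 × $7,050 = 3,065.22.
At nearest $25: Marchetti $1,850; Petrov $2,150; Quinlan $3,075. Sum = $7,075.
Difference $7,050 − $7,075 = −$25 applied to Quinlan: Quinlan becomes $3,050.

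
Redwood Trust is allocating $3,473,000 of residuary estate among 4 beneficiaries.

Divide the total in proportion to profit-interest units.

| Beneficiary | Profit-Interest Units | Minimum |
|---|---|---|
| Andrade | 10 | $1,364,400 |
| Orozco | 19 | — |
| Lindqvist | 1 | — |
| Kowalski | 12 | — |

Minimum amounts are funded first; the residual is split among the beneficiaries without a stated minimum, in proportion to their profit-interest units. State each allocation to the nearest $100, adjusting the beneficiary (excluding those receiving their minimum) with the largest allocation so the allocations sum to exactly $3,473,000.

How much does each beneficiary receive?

Fund the minimums — Andrade $1,364,400. Remaining pool $2,108,600.
Remaining pool split over remaining profit-interest units 32: Orozco 1,251,981.25 → $1,252,000; Lindqvist 65,893.75 → $65,900; Kowalski 790,725.00 → $790,700.

Andrade: $1,364,400 · Orozco: $1,252,000 · Lindqvist: $65,900 · Kowalski: $790,700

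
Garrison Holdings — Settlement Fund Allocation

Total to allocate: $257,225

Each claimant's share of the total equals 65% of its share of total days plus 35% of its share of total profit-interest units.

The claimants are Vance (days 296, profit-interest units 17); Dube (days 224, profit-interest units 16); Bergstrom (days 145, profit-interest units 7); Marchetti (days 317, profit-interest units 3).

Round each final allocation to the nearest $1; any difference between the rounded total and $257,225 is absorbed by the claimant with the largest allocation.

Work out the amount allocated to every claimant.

Vance: $85,989; Dube: $71,638; Bergstrom: $39,344; Marchetti: $60,254

Days total 982; profit-interest units total 43.
Composite weights (65% days + 35% profit-interest units): Vance 0.3343; Dube 0.2785; Bergstrom 0.1530; Marchetti 0.2342.
Raw shares: Vance 85,990.00; Dube 71,637.52; Bergstrom 39,343.68; Marchetti 60,253.80.
At nearest $1: Vance $85,990; Dube $71,638; Bergstrom $39,344; Marchetti $60,254. Sum = $257,226.
Difference $257,225 − $257,226 = −$1 applied to largest allocation (Vance): Vance becomes $85,989.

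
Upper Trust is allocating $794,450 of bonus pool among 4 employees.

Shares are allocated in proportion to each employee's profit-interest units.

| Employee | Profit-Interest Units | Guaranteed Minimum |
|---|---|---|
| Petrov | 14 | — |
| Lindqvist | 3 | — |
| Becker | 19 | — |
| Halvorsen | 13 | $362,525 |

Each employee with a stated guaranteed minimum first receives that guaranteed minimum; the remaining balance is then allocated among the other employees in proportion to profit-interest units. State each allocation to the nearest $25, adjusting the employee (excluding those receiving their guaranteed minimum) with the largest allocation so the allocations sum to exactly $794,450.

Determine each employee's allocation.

Petrov: $167,975 | Lindqvist: $36,000 | Becker: $227,950 | Halvorsen: $362,525

Minimums first: Halvorsen $362,525. Balance $431,925.
Balance split over remaining profit-interest units 36: Petrov 167,970.83 → $167,975; Lindqvist 35,993.75 → $36,000; Becker 227,960.42 → $227,950.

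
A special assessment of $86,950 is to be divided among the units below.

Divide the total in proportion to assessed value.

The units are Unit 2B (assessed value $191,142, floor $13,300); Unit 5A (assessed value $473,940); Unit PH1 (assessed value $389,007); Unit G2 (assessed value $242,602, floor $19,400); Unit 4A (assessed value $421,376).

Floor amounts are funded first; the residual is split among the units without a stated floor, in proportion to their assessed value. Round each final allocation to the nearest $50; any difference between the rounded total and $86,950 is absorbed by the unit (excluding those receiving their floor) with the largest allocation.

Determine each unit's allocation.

Unit 2B: $13,300 · Unit 5A: $20,000 · Unit PH1: $16,450 · Unit G2: $19,400 · Unit 4A: $17,800

Guaranteed amounts: Unit 2B $13,300; Unit G2 $19,400. Remaining pool $54,250.
Remaining pool split over remaining assessed value 1,284,323: Unit 5A 20,019.30 → $20,000; Unit PH1 16,431.72 → $16,450; Unit 4A 17,798.99 → $17,800.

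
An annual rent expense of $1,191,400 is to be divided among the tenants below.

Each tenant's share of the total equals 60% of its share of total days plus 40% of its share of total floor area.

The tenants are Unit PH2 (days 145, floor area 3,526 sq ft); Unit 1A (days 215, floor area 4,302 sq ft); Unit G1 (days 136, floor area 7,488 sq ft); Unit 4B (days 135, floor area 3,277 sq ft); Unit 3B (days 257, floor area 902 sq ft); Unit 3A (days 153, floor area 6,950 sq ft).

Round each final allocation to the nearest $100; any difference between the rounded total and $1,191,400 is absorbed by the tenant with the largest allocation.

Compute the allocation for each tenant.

Totals — days 1,041, floor area 26,445.
Composite weights (60% days + 40% floor area): Unit PH2 0.1369; Unit 1A 0.1890; Unit G1 0.1916; Unit 4B 0.1274; Unit 3B 0.1618; Unit 3A 0.1933.
Raw shares: Unit PH2 163,110.79; Unit 1A 225,162.94; Unit G1 228,329.01; Unit 4B 151,756.75; Unit 3B 192,733.03; Unit 3A 230,307.48.
Rounded to nearest $100: Unit PH2 $163,100; Unit 1A $225,200; Unit G1 $228,300; Unit 4B $151,800; Unit 3B $192,700; Unit 3A $230,300. Sum = $1,191,400.
Sum already equals the total — no adjustment.

Unit PH2: $163,100; Unit 1A: $225,200; Unit G1: $228,300; Unit 4B: $151,800; Unit 3B: $192,700; Unit 3A: $230,300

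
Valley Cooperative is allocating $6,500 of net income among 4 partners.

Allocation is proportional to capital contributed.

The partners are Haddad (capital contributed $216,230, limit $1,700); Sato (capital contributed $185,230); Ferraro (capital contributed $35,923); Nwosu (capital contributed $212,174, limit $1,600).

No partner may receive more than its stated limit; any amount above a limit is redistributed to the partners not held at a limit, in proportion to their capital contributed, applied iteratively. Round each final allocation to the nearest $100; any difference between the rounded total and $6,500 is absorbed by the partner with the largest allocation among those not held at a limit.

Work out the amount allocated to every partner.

Total capital contributed = 649,557.
Pro-rata shares before constraints: Haddad 2,163.77; Sato 1,853.56; Ferraro 359.47; Nwosu 2,123.19.
Held at cap: Haddad ($1,700), Nwosu ($1,600); remaining pool $3,200 reallocated over remaining capital contributed 221,153.
Remaining shares: Sato 2,680.21 → $2,700; Ferraro 519.79 → $500.

Haddad: $1,700 · Sato: $2,700 · Ferraro: $500 · Nwosu: $1,600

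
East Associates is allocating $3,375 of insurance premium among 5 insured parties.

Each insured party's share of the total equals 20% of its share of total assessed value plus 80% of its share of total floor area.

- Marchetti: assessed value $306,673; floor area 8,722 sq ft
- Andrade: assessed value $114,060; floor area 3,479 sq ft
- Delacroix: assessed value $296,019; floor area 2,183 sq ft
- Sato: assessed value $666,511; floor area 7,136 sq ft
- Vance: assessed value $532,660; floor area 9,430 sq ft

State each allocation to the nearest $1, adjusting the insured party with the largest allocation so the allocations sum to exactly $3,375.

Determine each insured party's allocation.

Marchetti: $869 · Andrade: $344 · Delacroix: $295 · Sato: $857 · Vance: $1,010

Assessed value total 1,915,923; floor area total 30,950.
Blended shares (20% assessed value + 80% floor area): Marchetti 0.2575; Andrade 0.1018; Delacroix 0.0873; Sato 0.2540; Vance 0.2994.
Pro-rata amounts: Marchetti 868.93; Andrade 343.68; Delacroix 294.73; Sato 857.35; Vance 1,010.31.
Rounded to nearest $1: Marchetti $869; Andrade $344; Delacroix $295; Sato $857; Vance $1,010. Sum = $3,375.
No rounding difference to absorb.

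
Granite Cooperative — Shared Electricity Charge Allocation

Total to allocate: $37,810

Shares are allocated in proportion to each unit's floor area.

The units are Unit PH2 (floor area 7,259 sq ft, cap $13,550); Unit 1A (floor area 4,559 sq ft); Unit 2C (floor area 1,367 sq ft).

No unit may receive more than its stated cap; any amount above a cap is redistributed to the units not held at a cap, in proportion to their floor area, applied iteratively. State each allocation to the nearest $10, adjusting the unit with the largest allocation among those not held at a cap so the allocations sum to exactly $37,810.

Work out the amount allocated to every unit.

Unit PH2: $13,550; Unit 1A: $18,660; Unit 2C: $5,600

Combined floor area = 13,185.
Unconstrained shares: Unit PH2 20,816.29; Unit 1A 13,073.63; Unit 2C 3,920.08.
Held at cap: Unit PH2 ($13,550); residual $24,260 reallocated over remaining floor area 5,926.
Shares after redistribution: Unit 1A 18,663.74 → $18,660; Unit 2C 5,596.26 → $5,600.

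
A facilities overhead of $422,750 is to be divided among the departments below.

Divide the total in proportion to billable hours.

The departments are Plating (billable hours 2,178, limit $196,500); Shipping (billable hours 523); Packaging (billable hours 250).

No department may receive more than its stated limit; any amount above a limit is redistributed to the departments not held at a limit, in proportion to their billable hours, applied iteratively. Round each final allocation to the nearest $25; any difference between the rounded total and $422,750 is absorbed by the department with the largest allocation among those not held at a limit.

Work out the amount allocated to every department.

Total billable hours = 2,951.
Unconstrained shares: Plating 312,012.71; Shipping 74,923.16; Packaging 35,814.13.
Capped: Plating ($196,500); residual $226,250 reallocated over remaining billable hours 773.
Redistributed shares: Shipping 153,077.30 → $153,075; Packaging 73,172.70 → $73,175.

Plating: $196,500; Shipping: $153,075; Packaging: $73,175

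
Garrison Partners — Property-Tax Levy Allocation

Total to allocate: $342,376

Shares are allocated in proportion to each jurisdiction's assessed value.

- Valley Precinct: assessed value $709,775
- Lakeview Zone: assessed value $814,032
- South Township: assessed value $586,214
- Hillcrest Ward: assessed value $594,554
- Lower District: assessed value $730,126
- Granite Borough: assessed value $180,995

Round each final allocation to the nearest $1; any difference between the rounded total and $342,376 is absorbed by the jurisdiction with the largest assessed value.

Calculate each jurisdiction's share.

Valley Precinct: $67,210; Lakeview Zone: $77,081; South Township: $55,510; Hillcrest Ward: $56,299; Lower District: $69,137; Granite Borough: $17,139

Combined assessed value = 3,615,696.
Proportional shares: Valley Precinct 709,775/3,615,696 × $342,376 = 67,209.72; Lakeview Zone 814,032/3,615,696 × $342,376 = 77,081.98; South Township 586,214/3,615,696 × $342,376 = 55,509.54; Hillcrest Ward 594,554/3,615,696 × $342,376 = 56,299.26; Lower District 730,126/3,615,696 × $342,376 = 69,136.79; Granite Borough 180,995/3,615,696 × $342,376 = 17,138.70.
After rounding ($1): Valley Precinct $67,210; Lakeview Zone $77,082; South Township $55,510; Hillcrest Ward $56,299; Lower District $69,137; Granite Borough $17,139. Sum = $342,377.
Difference $342,376 − $342,377 = −$1 applied to largest assessed value (Lakeview Zone): Lakeview Zone becomes $77,081.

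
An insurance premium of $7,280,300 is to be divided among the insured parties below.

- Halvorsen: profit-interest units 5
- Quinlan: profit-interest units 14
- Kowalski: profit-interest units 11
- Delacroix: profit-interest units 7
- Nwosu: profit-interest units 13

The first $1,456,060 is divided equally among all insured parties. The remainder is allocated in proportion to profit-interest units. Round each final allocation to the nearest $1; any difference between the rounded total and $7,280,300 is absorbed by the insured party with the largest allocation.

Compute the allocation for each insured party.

$1,456,060 shared equally gives $291,212 per insured party.
Remainder $5,824,240 by profit-interest units (total 50): Halvorsen 582,424.00 → $582,424; Quinlan 1,630,787.20 → $1,630,787; Kowalski 1,281,332.80 → $1,281,333; Delacroix 815,393.60 → $815,394; Nwosu 1,514,302.40 → $1,514,302.
Totals: Halvorsen $291,212 + $582,424 = $873,636; Quinlan $291,212 + $1,630,787 = $1,921,999; Kowalski $291,212 + $1,281,333 = $1,572,545; Delacroix $291,212 + $815,394 = $1,106,606; Nwosu $291,212 + $1,514,302 = $1,805,514.

Halvorsen: $873,636 · Quinlan: $1,921,999 · Kowalski: $1,572,545 · Delacroix: $1,106,606 · Nwosu: $1,805,514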